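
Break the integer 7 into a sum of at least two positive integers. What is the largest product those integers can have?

Fill g[k] for k=2..7: at each k try every first piece i and multiply by the better of (k−i) uncut or g[k−i].
g[2] = 1×max(1,0) = 1×1 = 1
g[3] = 1×max(2,1) = 1×2 = 2
g[4] = 2×max(2,1) = 2×2 = 4
g[5] = 2×max(3,2) = 2×3 = 6
g[6] = 3×max(3,2) = 3×3 = 9
g[7] = 2×max(5,6) = 2×6 = 12
One optimal split: 3 + 2 + 2; product 3×2×2 = 12.

12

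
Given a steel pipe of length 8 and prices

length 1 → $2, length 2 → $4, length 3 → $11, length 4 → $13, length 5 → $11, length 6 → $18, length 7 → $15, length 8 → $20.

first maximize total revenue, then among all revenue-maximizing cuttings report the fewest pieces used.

2

Consider every possible first cut. r[k] is the best of p[i]+r[k−i] over all sellable i≤k.
r[1] = 2
r[2] = max(2+2, 4+0) = 4
r[3] = max(2+4, 4+2, 11+0) = 11
r[4] = max(2+11, 4+4, 11+2, 13+0) = 13
r[5] = max(2+13, 4+11, 11+4, 13+2, 11+0) = 15
r[6] = max(2+15, 4+13, 11+11, 13+4, 11+2, 18+0) = 22
r[7] = max(2+22, 4+15, 11+13, …, 18+2, 15+0) = 24
r[8] = max(2+24, 4+22, 11+15, …, 15+2, 20+0) = 26
Maximum revenue is $26.
Now minimize piece count subject to staying optimal: for each k, pieces[k] = 1 + min over i with p[i]+r[k−i]=r[k] of pieces[k−i].
pieces[5] = 2
pieces[6] = 2
pieces[7] = 2
pieces[8] = 2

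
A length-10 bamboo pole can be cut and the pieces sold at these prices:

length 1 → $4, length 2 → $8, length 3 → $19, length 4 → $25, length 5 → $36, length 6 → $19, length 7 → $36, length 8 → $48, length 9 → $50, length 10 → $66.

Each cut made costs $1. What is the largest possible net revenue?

71

Build r[k] bottom-up: r[k] = max over allowed piece i of (p[i] + r[k−i]) − 1 per cut.
r[1] = 4
r[2] = max(4+4-1, 8+0) = 8
r[3] = max(4+8-1, 8+4-1, 19+0) = 19
r[4] = max(4+19-1, 8+8-1, 19+4-1, 25+0) = 25
r[5] = max(4+25-1, 8+19-1, 19+8-1, 25+4-1, 36+0) = 36
r[6] = max(4+36-1, 8+25-1, 19+19-1, 25+8-1, 36+4-1, 19+0) = 39
r[7] = max(4+39-1, 8+36-1, 19+25-1, …, 19+4-1, 36+0) = 43
r[8] = max(4+43-1, 8+39-1, 19+36-1, …, 36+4-1, 48+0) = 54
r[9] = max(4+54-1, 8+43-1, 19+39-1, …, 48+4-1, 50+0) = 60
r[10] = max(4+60-1, 8+54-1, 19+43-1, …, 50+4-1, 66+0) = 71
One optimal plan: pieces 5 + 5 (1 cut) → $72 − $1 = $71.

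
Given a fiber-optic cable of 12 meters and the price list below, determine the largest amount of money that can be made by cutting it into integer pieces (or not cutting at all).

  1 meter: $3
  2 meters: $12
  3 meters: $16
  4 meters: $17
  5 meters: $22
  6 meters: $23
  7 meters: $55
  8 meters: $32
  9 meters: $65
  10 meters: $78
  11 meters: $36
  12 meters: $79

Consider every possible first cut. R[k] is the best of p[i]+R[k−i] over all sellable i≤k.
R[1] = 3
R[2] = 12
R[3] = 16
R[4] = 24  (first piece 2, then R[2]=12)
R[5] = 28  (first piece 2, then R[3]=16)
R[6] = 36  (first piece 2, then R[4]=24)
R[7] = 55
R[8] = 58  (first piece 1, then R[7]=55)
R[9] = 67  (first piece 2, then R[7]=55)
R[10] = 78
R[11] = 81  (first piece 1, then R[10]=78)
R[12] = 90  (first piece 2, then R[10]=78)
One optimal cutting: 10 + 2 → $78 + $12 = $90.

90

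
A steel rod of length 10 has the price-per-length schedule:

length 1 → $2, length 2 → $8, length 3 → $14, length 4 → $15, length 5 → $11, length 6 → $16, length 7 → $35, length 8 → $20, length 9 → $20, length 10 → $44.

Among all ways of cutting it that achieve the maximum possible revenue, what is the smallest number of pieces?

Consider every possible first cut. r[k] is the best of p[i]+r[k−i] over all sellable i≤k.
r[1] = 2
r[2] = 8
r[3] = 14
r[4] = 16  (first piece 1, then r[3]=14)
r[5] = 22  (first piece 2, then r[3]=14)
r[6] = 28  (first piece 3, then r[3]=14)
r[7] = 35
r[8] = 37  (first piece 1, then r[7]=35)
r[9] = 43  (first piece 2, then r[7]=35)
r[10] = 49  (first piece 3, then r[7]=35)
Maximum revenue is $49.
Now minimize piece count subject to staying optimal: for each k, pieces[k] = 1 + min over i with p[i]+r[k−i]=r[k] of pieces[k−i].
pieces[7] = 1
pieces[8] = 2
pieces[9] = 2
pieces[10] = 2

2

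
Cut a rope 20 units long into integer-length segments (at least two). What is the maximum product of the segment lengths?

1458

Define g[k] = max over 1≤i<k of i · max(k−i, g[k−i]); the inner max lets the remainder stay uncut if that's better.
Small cases: g[2]=1, g[3]=2, g[4]=4, g[5]=6, g[6]=9, g[7]=12, g[8]=18, g[9]=27, g[10]=36, g[11]=54, g[12]=81, g[13]=108, g[14]=162.
g[15] = 3*max(12,81) = 3*81 = 243
g[16] = 2*max(14,162) = 2*162 = 324
g[17] = 2*max(15,243) = 2*243 = 486
g[18] = 3*max(15,243) = 3*243 = 729
g[19] = 2*max(17,486) = 2*486 = 972
g[20] = 2*max(18,729) = 2*729 = 1458
One optimal split: 3 + 3 + 3 + 3 + 3 + 3 + 2; product 3*3*3*3*3*3*2 = 1458.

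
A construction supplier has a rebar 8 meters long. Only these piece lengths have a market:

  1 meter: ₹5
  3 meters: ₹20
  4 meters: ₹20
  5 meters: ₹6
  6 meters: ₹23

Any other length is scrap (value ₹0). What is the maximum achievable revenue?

Build r[k] bottom-up: r[k] = max over allowed piece i of (p[i] + r[k−i]).
r[1] = 5
r[2] = 10  (first piece 1, then r[1]=5)
r[3] = max(5+10, 20+0) = 20
r[4] = max(5+20, 20+5, 20+0) = 25
r[5] = max(5+25, 20+10, 20+5, 6+0) = 30
r[6] = max(5+30, 20+20, 20+10, 6+5, 23+0) = 40
r[7] = max(5+40, 20+25, 20+20, 6+10, 23+5) = 45
r[8] = max(5+45, 20+30, 20+25, 6+20, 23+10) = 50
One optimal cutting: 3 + 3 + 1 + 1 → ₹50.

50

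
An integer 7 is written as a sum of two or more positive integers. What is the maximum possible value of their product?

Fill P[k] for k=2..7: at each k try every first piece i and multiply by the better of (k−i) uncut or P[k−i].
P[2] = 1·max(1,0) = 1·1 = 1
P[3] = 1·max(2,1) = 1·2 = 2
P[4] = 2·max(2,1) = 2·2 = 4
P[5] = 2·max(3,2) = 2·3 = 6
P[6] = 3·max(3,2) = 3·3 = 9
P[7] = 2·max(5,6) = 2·6 = 12
One optimal split: 3 + 2 + 2; product 3·2·2 = 12.

12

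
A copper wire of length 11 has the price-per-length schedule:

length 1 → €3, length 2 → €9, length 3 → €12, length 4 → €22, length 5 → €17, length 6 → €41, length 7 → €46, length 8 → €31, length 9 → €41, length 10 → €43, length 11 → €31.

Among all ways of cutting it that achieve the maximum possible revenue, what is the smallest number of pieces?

2

Let r[k] be the best obtainable value from length k. For each k, try every first piece i and keep the best of price[i] + r[k−i].
r[1] = 3
r[2] = 9
r[3] = 12  (first piece 1, then r[2]=9)
r[4] = 22
r[5] = 25  (first piece 1, then r[4]=22)
r[6] = 41
r[7] = 46
r[8] = 50  (first piece 2, then r[6]=41)
r[9] = 55  (first piece 2, then r[7]=46)
r[10] = 63  (first piece 4, then r[6]=41)
r[11] = 68  (first piece 4, then r[7]=46)
Maximum revenue is €68.
Now minimize piece count subject to staying optimal: for each k, pieces[k] = 1 + min over i with p[i]+r[k−i]=r[k] of pieces[k−i].
pieces[8] = 2
pieces[9] = 2
pieces[10] = 2
pieces[11] = 2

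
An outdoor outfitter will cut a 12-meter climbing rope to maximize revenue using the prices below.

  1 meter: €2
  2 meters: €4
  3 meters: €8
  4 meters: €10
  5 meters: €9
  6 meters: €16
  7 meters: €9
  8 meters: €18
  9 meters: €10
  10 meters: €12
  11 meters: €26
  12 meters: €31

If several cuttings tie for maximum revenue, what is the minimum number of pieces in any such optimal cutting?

Build r[k] bottom-up: r[k] = max over allowed piece i of (p[i] + r[k−i]).
r[1] = 2
r[2] = max(2+2, 4+0) = 4
r[3] = max(2+4, 4+2, 8+0) = 8
r[4] = max(2+8, 4+4, 8+2, 10+0) = 10
r[5] = max(2+10, 4+8, 8+4, 10+2, 9+0) = 12
r[6] = max(2+12, 4+10, 8+8, 10+4, 9+2, 16+0) = 16
r[7] = max(2+16, 4+12, 8+10, …, 16+2, 9+0) = 18
r[8] = max(2+18, 4+16, 8+12, …, 9+2, 18+0) = 20
r[9] = max(2+20, 4+18, 8+16, …, 18+2, 10+0) = 24
r[10] = max(2+24, 4+20, 8+18, …, 10+2, 12+0) = 26
r[11] = max(2+26, 4+24, 8+20, …, 12+2, 26+0) = 28
r[12] = max(2+28, 4+26, 8+24, …, 26+2, 31+0) = 32
Maximum revenue is €32.
Now minimize piece count subject to staying optimal: for each k, pieces[k] = 1 + min over i with p[i]+r[k−i]=r[k] of pieces[k−i].
pieces[9] = 2
pieces[10] = 2
pieces[11] = 3
pieces[12] = 2

2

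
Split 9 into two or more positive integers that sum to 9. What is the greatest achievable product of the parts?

27

Define g[k] = max over 1≤i<k of i · max(k−i, g[k−i]); the inner max lets the remainder stay uncut if that's better.
g[2] = 1*max(1,0) = 1*1 = 1
g[3] = 1*max(2,1) = 1*2 = 2
g[4] = 2*max(2,1) = 2*2 = 4
g[5] = 2*max(3,2) = 2*3 = 6
g[6] = 3*max(3,2) = 3*3 = 9
g[7] = 2*max(5,6) = 2*6 = 12
g[8] = 2*max(6,9) = 2*9 = 18
g[9] = 3*max(6,9) = 3*9 = 27
One optimal split: 3 + 3 + 3; product 3*3*3 = 27.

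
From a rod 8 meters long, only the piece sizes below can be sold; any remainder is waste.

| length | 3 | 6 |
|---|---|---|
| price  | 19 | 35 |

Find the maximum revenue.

38

Build f[k] bottom-up: f[k] = max over allowed piece i of (p[i] + f[k−i]).
f[1] = 0
f[2] = 0
f[3] = 19
f[4] = 19
f[5] = 19
f[6] = max(19+19, 35+0) = 38
f[7] = max(19+19, 35+0) = 38
f[8] = max(19+19, 35+0) = 38
One optimal cutting: pieces 3 + 3 with 2 meters of scrap → $38.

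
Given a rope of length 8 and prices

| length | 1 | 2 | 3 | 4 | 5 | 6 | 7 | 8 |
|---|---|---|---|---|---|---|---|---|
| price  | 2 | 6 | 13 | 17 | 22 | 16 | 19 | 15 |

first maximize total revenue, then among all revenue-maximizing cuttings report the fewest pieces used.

Consider every possible first cut. r[k] is the best of p[i]+r[k−i] over all sellable i≤k.
r[1] = 2
r[2] = max(2+2, 6+0) = 6
r[3] = max(2+6, 6+2, 13+0) = 13
r[4] = max(2+13, 6+6, 13+2, 17+0) = 17
r[5] = max(2+17, 6+13, 13+6, 17+2, 22+0) = 22
r[6] = max(2+22, 6+17, 13+13, 17+6, 22+2, 16+0) = 26
r[7] = max(2+26, 6+22, 13+17, …, 16+2, 19+0) = 30
r[8] = max(2+30, 6+26, 13+22, …, 19+2, 15+0) = 35
Maximum revenue is 35.
Now minimize piece count subject to staying optimal: for each k, pieces[k] = 1 + min over i with p[i]+r[k−i]=r[k] of pieces[k−i].
pieces[5] = 1
pieces[6] = 2
pieces[7] = 2
pieces[8] = 2

2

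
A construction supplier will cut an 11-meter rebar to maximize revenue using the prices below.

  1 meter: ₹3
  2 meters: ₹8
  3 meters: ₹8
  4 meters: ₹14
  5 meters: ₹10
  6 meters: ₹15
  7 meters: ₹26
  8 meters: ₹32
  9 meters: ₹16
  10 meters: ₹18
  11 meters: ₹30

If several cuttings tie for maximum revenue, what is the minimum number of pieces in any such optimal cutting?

3

Consider every possible first cut. r[k] is the best of p[i]+r[k−i] over all sellable i≤k.
r[1] = 3
r[2] = 8
r[3] = 11  (first piece 1, then r[2]=8)
r[4] = 16  (first piece 2, then r[2]=8)
r[5] = 19  (first piece 1, then r[4]=16)
r[6] = 24  (first piece 2, then r[4]=16)
r[7] = 27  (first piece 1, then r[6]=24)
r[8] = 32  (first piece 2, then r[6]=24)
r[9] = 35  (first piece 1, then r[8]=32)
r[10] = 40  (first piece 2, then r[8]=32)
r[11] = 43  (first piece 1, then r[10]=40)
Maximum revenue is ₹43.
Now minimize piece count subject to staying optimal: for each k, pieces[k] = 1 + min over i with p[i]+r[k−i]=r[k] of pieces[k−i].
pieces[8] = 1
pieces[9] = 2
pieces[10] = 2
pieces[11] = 3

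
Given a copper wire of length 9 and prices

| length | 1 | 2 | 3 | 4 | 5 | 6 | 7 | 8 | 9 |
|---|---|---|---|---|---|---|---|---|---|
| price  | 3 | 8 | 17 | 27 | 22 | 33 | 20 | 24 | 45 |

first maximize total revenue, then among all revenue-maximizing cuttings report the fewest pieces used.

3

Consider every possible first cut. r[k] is the best of p[i]+r[k−i] over all sellable i≤k.
r[1] = 3
r[2] = 8
r[3] = 17
r[4] = 27
r[5] = 30  (first piece 1, then r[4]=27)
r[6] = 35  (first piece 2, then r[4]=27)
r[7] = 44  (first piece 3, then r[4]=27)
r[8] = 54  (first piece 4, then r[4]=27)
r[9] = 57  (first piece 1, then r[8]=54)
Maximum revenue is €57.
Now minimize piece count subject to staying optimal: for each k, pieces[k] = 1 + min over i with p[i]+r[k−i]=r[k] of pieces[k−i].
pieces[6] = 2
pieces[7] = 2
pieces[8] = 2
pieces[9] = 3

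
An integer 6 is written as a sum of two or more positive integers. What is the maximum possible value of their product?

Fill g[k] for k=2..6: at each k try every first piece i and multiply by the better of (k−i) uncut or g[k−i].
g[2] = 1*max(1,0) = 1*1 = 1
g[3] = max(1*2, 2*1) = 2
g[4] = max(1*3, 2*2, 3*1) = 4
g[5] = max(1*4, 2*3, 3*2, 4*1) = 6
g[6] = max(1*6, 2*4, 3*3, 4*2, 5*1) = 9
One optimal split: 3 + 3; product 3*3 = 9.

9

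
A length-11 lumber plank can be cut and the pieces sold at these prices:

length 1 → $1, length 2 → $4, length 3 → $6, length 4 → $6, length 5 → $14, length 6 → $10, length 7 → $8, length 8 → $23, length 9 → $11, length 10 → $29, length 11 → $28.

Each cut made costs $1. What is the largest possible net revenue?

29

Build net[k] bottom-up: net[k] = max over allowed piece i of (p[i] + net[k−i]) − 1 per cut.
net[1] = 1
net[2] = max(1+1-1, 4+0) = 4
net[3] = max(1+4-1, 4+1-1, 6+0) = 6
net[4] = max(1+6-1, 4+4-1, 6+1-1, 6+0) = 7
net[5] = max(1+7-1, 4+6-1, 6+4-1, 6+1-1, 14+0) = 14
net[6] = max(1+14-1, 4+7-1, 6+6-1, 6+4-1, 14+1-1, 10+0) = 14
net[7] = max(1+14-1, 4+14-1, 6+7-1, …, 10+1-1, 8+0) = 17
net[8] = max(1+17-1, 4+14-1, 6+14-1, …, 8+1-1, 23+0) = 23
net[9] = max(1+23-1, 4+17-1, 6+14-1, …, 23+1-1, 11+0) = 23
net[10] = max(1+23-1, 4+23-1, 6+17-1, …, 11+1-1, 29+0) = 29
net[11] = max(1+29-1, 4+23-1, 6+23-1, …, 29+1-1, 28+0) = 29
One optimal plan: pieces 10 + 1 (1 cut) → $30 − $1 = $29.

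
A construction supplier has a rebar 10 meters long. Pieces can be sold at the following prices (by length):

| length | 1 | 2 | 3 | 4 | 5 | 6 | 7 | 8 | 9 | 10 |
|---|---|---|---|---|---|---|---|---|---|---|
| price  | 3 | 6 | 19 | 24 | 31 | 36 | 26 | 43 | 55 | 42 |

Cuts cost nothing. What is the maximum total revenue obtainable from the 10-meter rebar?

62

Let v[k] be the best obtainable value from length k. For each k, try every first piece i and keep the best of price[i] + v[k−i].
v[1] = 3
v[2] = max(3+3, 6+0) = 6
v[3] = max(3+6, 6+3, 19+0) = 19
v[4] = max(3+19, 6+6, 19+3, 24+0) = 24
v[5] = max(3+24, 6+19, 19+6, 24+3, 31+0) = 31
v[6] = max(3+31, 6+24, 19+19, 24+6, 31+3, 36+0) = 38
v[7] = max(3+38, 6+31, 19+24, …, 36+3, 26+0) = 43
v[8] = max(3+43, 6+38, 19+31, …, 26+3, 43+0) = 50
v[9] = max(3+50, 6+43, 19+38, …, 43+3, 55+0) = 57
v[10] = max(3+57, 6+50, 19+43, …, 55+3, 42+0) = 62
One optimal cutting: 4 + 3 + 3 → ₹24 + ₹19 + ₹19 = ₹62.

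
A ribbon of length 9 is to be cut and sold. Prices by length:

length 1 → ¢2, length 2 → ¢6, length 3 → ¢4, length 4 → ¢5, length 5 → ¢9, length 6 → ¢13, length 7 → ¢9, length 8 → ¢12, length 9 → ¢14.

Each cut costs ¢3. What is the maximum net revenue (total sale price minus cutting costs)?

Consider every possible first cut. v[k] is the best of p[i]+v[k−i] over all sellable i≤k, charging 3 whenever i<k.
v[1] = 2
v[2] = 6
v[3] = 5  (first piece 1, then v[2]=6)
v[4] = 9  (first piece 2, then v[2]=6)
v[5] = 9
v[6] = 13
v[7] = 12  (first piece 1, then v[6]=13)
v[8] = 16  (first piece 2, then v[6]=13)
v[9] = 15  (first piece 1, then v[8]=16)
One optimal plan: pieces 6 + 2 + 1 (2 cuts) → ¢21 − ¢6 = ¢15.

15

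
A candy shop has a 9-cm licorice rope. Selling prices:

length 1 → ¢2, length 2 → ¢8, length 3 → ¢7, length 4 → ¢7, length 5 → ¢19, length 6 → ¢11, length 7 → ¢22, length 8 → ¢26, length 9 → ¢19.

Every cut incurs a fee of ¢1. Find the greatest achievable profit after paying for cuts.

Let v[k] be the best obtainable value from length k. For each k, try every first piece i and keep the best of price[i] + v[k−i] minus the 1 cut fee when i<k.
v[1] = 2
v[2] = max(2+2-1, 8+0) = 8
v[3] = max(2+8-1, 8+2-1, 7+0) = 9
v[4] = max(2+9-1, 8+8-1, 7+2-1, 7+0) = 15
v[5] = max(2+15-1, 8+9-1, 7+8-1, 7+2-1, 19+0) = 19
v[6] = max(2+19-1, 8+15-1, 7+9-1, 7+8-1, 19+2-1, 11+0) = 22
v[7] = max(2+22-1, 8+19-1, 7+15-1, …, 11+2-1, 22+0) = 26
v[8] = max(2+26-1, 8+22-1, 7+19-1, …, 22+2-1, 26+0) = 29
v[9] = max(2+29-1, 8+26-1, 7+22-1, …, 26+2-1, 19+0) = 33
One optimal plan: pieces 5 + 2 + 2 (2 cuts) → ¢35 − ¢2 = ¢33.

33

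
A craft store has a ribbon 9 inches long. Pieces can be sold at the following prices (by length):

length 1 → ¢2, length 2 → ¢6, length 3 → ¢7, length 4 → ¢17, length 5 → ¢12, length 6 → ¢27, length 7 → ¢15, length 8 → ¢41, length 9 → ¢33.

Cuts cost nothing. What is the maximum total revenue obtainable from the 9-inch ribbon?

43

Build best[k] bottom-up: best[k] = max over allowed piece i of (p[i] + best[k−i]).
best[1] = 2
best[2] = 6
best[3] = 8  (first piece 1, then best[2]=6)
best[4] = 17
best[5] = 19  (first piece 1, then best[4]=17)
best[6] = 27
best[7] = 29  (first piece 1, then best[6]=27)
best[8] = 41
best[9] = 43  (first piece 1, then best[8]=41)
One optimal cutting: 8 + 1 → ¢41 + ¢2 = ¢43.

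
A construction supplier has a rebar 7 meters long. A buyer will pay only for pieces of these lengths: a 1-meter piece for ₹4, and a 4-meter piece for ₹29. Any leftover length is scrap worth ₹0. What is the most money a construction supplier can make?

41

Consider every possible first cut. r[k] is the best of p[i]+r[k−i] over all sellable i≤k.
r[1] = 4
r[2] = 8  (first piece 1, then r[1]=4)
r[3] = 12  (first piece 1, then r[2]=8)
r[4] = 29
r[5] = 33  (first piece 1, then r[4]=29)
r[6] = 37  (first piece 1, then r[5]=33)
r[7] = 41  (first piece 1, then r[6]=37)
One optimal cutting: 4 + 1 + 1 + 1 → ₹41.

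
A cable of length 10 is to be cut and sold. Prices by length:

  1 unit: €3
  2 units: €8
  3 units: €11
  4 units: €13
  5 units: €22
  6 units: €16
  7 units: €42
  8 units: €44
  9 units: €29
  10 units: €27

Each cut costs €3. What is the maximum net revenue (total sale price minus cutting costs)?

50

Build v[k] bottom-up: v[k] = max over allowed piece i of (p[i] + v[k−i]) − 3 per cut.
v[1] = 3
v[2] = max(3+3-3, 8+0) = 8
v[3] = max(3+8-3, 8+3-3, 11+0) = 11
v[4] = max(3+11-3, 8+8-3, 11+3-3, 13+0) = 13
v[5] = max(3+13-3, 8+11-3, 11+8-3, 13+3-3, 22+0) = 22
v[6] = max(3+22-3, 8+13-3, 11+11-3, 13+8-3, 22+3-3, 16+0) = 22
v[7] = max(3+22-3, 8+22-3, 11+13-3, …, 16+3-3, 42+0) = 42
v[8] = max(3+42-3, 8+22-3, 11+22-3, …, 42+3-3, 44+0) = 44
v[9] = max(3+44-3, 8+42-3, 11+22-3, …, 44+3-3, 29+0) = 47
v[10] = max(3+47-3, 8+44-3, 11+42-3, …, 29+3-3, 27+0) = 50
One optimal plan: pieces 7 + 3 (1 cut) → €53 − €3 = €50.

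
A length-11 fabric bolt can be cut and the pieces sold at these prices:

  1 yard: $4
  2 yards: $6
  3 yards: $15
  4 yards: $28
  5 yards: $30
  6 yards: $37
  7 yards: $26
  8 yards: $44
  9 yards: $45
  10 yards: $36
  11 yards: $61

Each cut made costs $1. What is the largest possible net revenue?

69

Build v[k] bottom-up: v[k] = max over allowed piece i of (p[i] + v[k−i]) − 1 per cut.
v[1] = 4
v[2] = 7  (first piece 1, then v[1]=4)
v[3] = 15
v[4] = 28
v[5] = 31  (first piece 1, then v[4]=28)
v[6] = 37
v[7] = 42  (first piece 3, then v[4]=28)
v[8] = 55  (first piece 4, then v[4]=28)
v[9] = 58  (first piece 1, then v[8]=55)
v[10] = 64  (first piece 4, then v[6]=37)
v[11] = 69  (first piece 3, then v[8]=55)
One optimal plan: pieces 4 + 4 + 3 (2 cuts) → $71 − $2 = $69.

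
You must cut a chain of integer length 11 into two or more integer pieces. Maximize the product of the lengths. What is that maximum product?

54

Fill g[k] for k=2..11: at each k try every first piece i and multiply by the better of (k−i) uncut or g[k−i].
g[2] = 1×max(1,0) = 1×1 = 1
g[3] = max(1×2, 2×1) = 2
g[4] = max(1×3, 2×2, 3×1) = 4
g[5] = max(1×4, 2×3, 3×2, 4×1) = 6
g[6] = max(1×6, 2×4, 3×3, 4×2, 5×1) = 9
g[7] = max(1×9, 2×6, 3×4, 4×3, 5×2, 6×1) = 12
g[8] = max(1×12, 2×9, 3×6, …, 6×2, 7×1) = 18
g[9] = max(1×18, 2×12, 3×9, …, 7×2, 8×1) = 27
g[10] = max(1×27, 2×18, 3×12, …, 8×2, 9×1) = 36
g[11] = max(1×36, 2×27, 3×18, …, 9×2, 10×1) = 54
One optimal split: 3 + 3 + 3 + 2; product 3×3×3×2 = 54.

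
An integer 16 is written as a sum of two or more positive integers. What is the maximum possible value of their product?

Let m[k] be the best product for length k (with at least one cut). For each first piece i, the rest contributes max(k−i, m[k−i]).
m[2] = 1·max(1,0) = 1·1 = 1
m[3] = max(1·2, 2·1) = 2
m[4] = max(1·3, 2·2, 3·1) = 4
m[5] = max(1·4, 2·3, 3·2, 4·1) = 6
m[6] = max(1·6, 2·4, 3·3, 4·2, 5·1) = 9
m[7] = max(1·9, 2·6, 3·4, 4·3, 5·2, 6·1) = 12
m[8] = max(1·12, 2·9, 3·6, …, 6·2, 7·1) = 18
m[9] = max(1·18, 2·12, 3·9, …, 7·2, 8·1) = 27
m[10] = max(1·27, 2·18, 3·12, …, 8·2, 9·1) = 36
m[11] = max(1·36, 2·27, 3·18, …, 9·2, 10·1) = 54
m[12] = max(1·54, 2·36, 3·27, …, 10·2, 11·1) = 81
m[13] = max(1·81, 2·54, 3·36, …, 11·2, 12·1) = 108
m[14] = max(1·108, 2·81, 3·54, …, 12·2, 13·1) = 162
m[15] = max(1·162, 2·108, 3·81, …, 13·2, 14·1) = 243
m[16] = max(1·243, 2·162, 3·108, …, 14·2, 15·1) = 324
One optimal split: 3 + 3 + 3 + 3 + 2 + 2; product 3·3·3·3·2·2 = 324.

324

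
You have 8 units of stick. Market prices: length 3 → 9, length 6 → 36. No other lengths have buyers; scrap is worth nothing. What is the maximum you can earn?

36

Consider every possible first cut. f[k] is the best of p[i]+f[k−i] over all sellable i≤k.
f[1] = 0
f[2] = 0
f[3] = 9
f[4] = 9
f[5] = 9
f[6] = 36
f[7] = 36
f[8] = 36
One optimal cutting: pieces 6 with 2 units of scrap → 36.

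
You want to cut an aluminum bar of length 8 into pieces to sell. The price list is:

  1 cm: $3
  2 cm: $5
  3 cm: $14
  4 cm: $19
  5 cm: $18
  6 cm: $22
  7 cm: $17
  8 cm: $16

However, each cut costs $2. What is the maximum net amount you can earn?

Consider every possible first cut. net[k] is the best of p[i]+net[k−i] over all sellable i≤k, charging 2 whenever i<k.
net[1] = 3
net[2] = 5
net[3] = 14
net[4] = 19
net[5] = 20  (first piece 1, then net[4]=19)
net[6] = 26  (first piece 3, then net[3]=14)
net[7] = 31  (first piece 3, then net[4]=19)
net[8] = 36  (first piece 4, then net[4]=19)
One optimal plan: pieces 4 + 4 (1 cut) → $38 − $2 = $36.

36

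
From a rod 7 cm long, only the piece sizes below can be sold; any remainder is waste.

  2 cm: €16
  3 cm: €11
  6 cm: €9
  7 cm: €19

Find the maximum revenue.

48

Let f[k] be the best obtainable value from length k. For each k, try every first piece i and keep the best of price[i] + f[k−i].
f[1] = 0
f[2] = 16
f[3] = max(16+0, 11+0) = 16
f[4] = max(16+16, 11+0) = 32
f[5] = max(16+16, 11+16) = 32
f[6] = max(16+32, 11+16, 9+0) = 48
f[7] = max(16+32, 11+32, 9+0, 19+0) = 48
One optimal cutting: pieces 2 + 2 + 2 with 1 cm of scrap → €48.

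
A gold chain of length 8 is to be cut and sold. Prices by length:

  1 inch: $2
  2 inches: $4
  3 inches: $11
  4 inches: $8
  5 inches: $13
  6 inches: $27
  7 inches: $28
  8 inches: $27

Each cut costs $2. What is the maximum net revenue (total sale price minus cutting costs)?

29

Let net[k] be the best obtainable value from length k. For each k, try every first piece i and keep the best of price[i] + net[k−i] minus the 2 cut fee when i<k.
net[1] = 2
net[2] = 4
net[3] = 11
net[4] = 11  (first piece 1, then net[3]=11)
net[5] = 13  (first piece 2, then net[3]=11)
net[6] = 27
net[7] = 28
net[8] = 29  (first piece 2, then net[6]=27)
One optimal plan: pieces 6 + 2 (1 cut) → $31 − $2 = $29.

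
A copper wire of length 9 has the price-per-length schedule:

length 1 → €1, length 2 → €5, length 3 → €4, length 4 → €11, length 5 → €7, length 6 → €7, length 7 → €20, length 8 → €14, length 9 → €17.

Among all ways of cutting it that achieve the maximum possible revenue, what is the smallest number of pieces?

Build r[k] bottom-up: r[k] = max over allowed piece i of (p[i] + r[k−i]).
r[1] = 1
r[2] = max(1+1, 5+0) = 5
r[3] = max(1+5, 5+1, 4+0) = 6
r[4] = max(1+6, 5+5, 4+1, 11+0) = 11
r[5] = max(1+11, 5+6, 4+5, 11+1, 7+0) = 12
r[6] = max(1+12, 5+11, 4+6, 11+5, 7+1, 7+0) = 16
r[7] = max(1+16, 5+12, 4+11, …, 7+1, 20+0) = 20
r[8] = max(1+20, 5+16, 4+12, …, 20+1, 14+0) = 22
r[9] = max(1+22, 5+20, 4+16, …, 14+1, 17+0) = 25
Maximum revenue is €25.
Now minimize piece count subject to staying optimal: for each k, pieces[k] = 1 + min over i with p[i]+r[k−i]=r[k] of pieces[k−i].
pieces[6] = 2
pieces[7] = 1
pieces[8] = 2
pieces[9] = 2

2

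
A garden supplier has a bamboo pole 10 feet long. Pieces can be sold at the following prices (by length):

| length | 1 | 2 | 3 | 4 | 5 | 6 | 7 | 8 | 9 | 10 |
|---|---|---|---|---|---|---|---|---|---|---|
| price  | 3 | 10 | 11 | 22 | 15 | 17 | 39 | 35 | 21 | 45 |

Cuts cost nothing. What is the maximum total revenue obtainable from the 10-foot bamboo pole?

Build v[k] bottom-up: v[k] = max over allowed piece i of (p[i] + v[k−i]).
v[1] = 3
v[2] = max(3+3, 10+0) = 10
v[3] = max(3+10, 10+3, 11+0) = 13
v[4] = max(3+13, 10+10, 11+3, 22+0) = 22
v[5] = max(3+22, 10+13, 11+10, 22+3, 15+0) = 25
v[6] = max(3+25, 10+22, 11+13, 22+10, 15+3, 17+0) = 32
v[7] = max(3+32, 10+25, 11+22, …, 17+3, 39+0) = 39
v[8] = max(3+39, 10+32, 11+25, …, 39+3, 35+0) = 44
v[9] = max(3+44, 10+39, 11+32, …, 35+3, 21+0) = 49
v[10] = max(3+49, 10+44, 11+39, …, 21+3, 45+0) = 54
One optimal cutting: 4 + 4 + 2 → $22 + $22 + $10 = $54.

54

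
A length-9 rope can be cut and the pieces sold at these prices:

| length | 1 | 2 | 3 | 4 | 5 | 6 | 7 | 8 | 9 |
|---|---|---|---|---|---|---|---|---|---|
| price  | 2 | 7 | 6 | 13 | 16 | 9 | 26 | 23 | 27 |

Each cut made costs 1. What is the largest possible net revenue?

Consider every possible first cut. v[k] is the best of p[i]+v[k−i] over all sellable i≤k, charging 1 whenever i<k.
v[1] = 2
v[2] = 7
v[3] = 8  (first piece 1, then v[2]=7)
v[4] = 13  (first piece 2, then v[2]=7)
v[5] = 16
v[6] = 19  (first piece 2, then v[4]=13)
v[7] = 26
v[8] = 27  (first piece 1, then v[7]=26)
v[9] = 32  (first piece 2, then v[7]=26)
One optimal plan: pieces 7 + 2 (1 cut) → 33 − 1 = 32.

32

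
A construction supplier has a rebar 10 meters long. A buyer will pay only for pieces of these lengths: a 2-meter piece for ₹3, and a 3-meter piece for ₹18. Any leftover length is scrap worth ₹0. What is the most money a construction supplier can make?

Build r[k] bottom-up: r[k] = max over allowed piece i of (p[i] + r[k−i]).
r[1] = 0
r[2] = 3
r[3] = max(3+0, 18+0) = 18
r[4] = max(3+3, 18+0) = 18
r[5] = max(3+18, 18+3) = 21
r[6] = max(3+18, 18+18) = 36
r[7] = max(3+21, 18+18) = 36
r[8] = max(3+36, 18+21) = 39
r[9] = max(3+36, 18+36) = 54
r[10] = max(3+39, 18+36) = 54
One optimal cutting: pieces 3 + 3 + 3 with 1 meter of scrap → ₹54.

54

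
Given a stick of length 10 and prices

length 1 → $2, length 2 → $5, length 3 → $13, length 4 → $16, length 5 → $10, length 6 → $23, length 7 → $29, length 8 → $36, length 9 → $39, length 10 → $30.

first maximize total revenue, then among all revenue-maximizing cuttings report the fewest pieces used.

2

Let r[k] be the best obtainable value from length k. For each k, try every first piece i and keep the best of price[i] + r[k−i].
r[1] = 2
r[2] = 5
r[3] = 13
r[4] = 16
r[5] = 18  (first piece 1, then r[4]=16)
r[6] = 26  (first piece 3, then r[3]=13)
r[7] = 29  (first piece 3, then r[4]=16)
r[8] = 36
r[9] = 39  (first piece 3, then r[6]=26)
r[10] = 42  (first piece 3, then r[7]=29)
Maximum revenue is $42.
Now minimize piece count subject to staying optimal: for each k, pieces[k] = 1 + min over i with p[i]+r[k−i]=r[k] of pieces[k−i].
pieces[7] = 1
pieces[8] = 1
pieces[9] = 1
pieces[10] = 2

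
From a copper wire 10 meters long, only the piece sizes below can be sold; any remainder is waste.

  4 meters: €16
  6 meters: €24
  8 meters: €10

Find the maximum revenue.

Consider every possible first cut. best[k] is the best of p[i]+best[k−i] over all sellable i≤k.
best[1] = 0
best[2] = 0
best[3] = 0
best[4] = 16
best[5] = 16
best[6] = max(16+0, 24+0) = 24
best[7] = max(16+0, 24+0) = 24
best[8] = max(16+16, 24+0, 10+0) = 32
best[9] = max(16+16, 24+0, 10+0) = 32
best[10] = max(16+24, 24+16, 10+0) = 40
One optimal cutting: 6 + 4 → €40.

40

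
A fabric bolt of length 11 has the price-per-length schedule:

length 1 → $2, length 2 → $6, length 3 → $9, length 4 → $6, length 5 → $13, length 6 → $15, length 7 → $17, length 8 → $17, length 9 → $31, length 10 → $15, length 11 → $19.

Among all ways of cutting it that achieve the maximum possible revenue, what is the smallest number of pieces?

2

Let r[k] be the best obtainable value from length k. For each k, try every first piece i and keep the best of price[i] + r[k−i].
r[1] = 2
r[2] = 6
r[3] = 9
r[4] = 12  (first piece 2, then r[2]=6)
r[5] = 15  (first piece 2, then r[3]=9)
r[6] = 18  (first piece 2, then r[4]=12)
r[7] = 21  (first piece 2, then r[5]=15)
r[8] = 24  (first piece 2, then r[6]=18)
r[9] = 31
r[10] = 33  (first piece 1, then r[9]=31)
r[11] = 37  (first piece 2, then r[9]=31)
Maximum revenue is $37.
Now minimize piece count subject to staying optimal: for each k, pieces[k] = 1 + min over i with p[i]+r[k−i]=r[k] of pieces[k−i].
pieces[8] = 3
pieces[9] = 1
pieces[10] = 2
pieces[11] = 2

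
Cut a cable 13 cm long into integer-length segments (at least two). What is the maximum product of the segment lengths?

108

Define f[k] = max over 1≤i<k of i · max(k−i, f[k−i]); the inner max lets the remainder stay uncut if that's better.
f[2] = 1·max(1,0) = 1·1 = 1
f[3] = 1·max(2,1) = 1·2 = 2
f[4] = 2·max(2,1) = 2·2 = 4
f[5] = 2·max(3,2) = 2·3 = 6
f[6] = 3·max(3,2) = 3·3 = 9
f[7] = 2·max(5,6) = 2·6 = 12
f[8] = 2·max(6,9) = 2·9 = 18
f[9] = 3·max(6,9) = 3·9 = 27
f[10] = 2·max(8,18) = 2·18 = 36
f[11] = 2·max(9,27) = 2·27 = 54
f[12] = 3·max(9,27) = 3·27 = 81
f[13] = 2·max(11,54) = 2·54 = 108
One optimal split: 3 + 3 + 3 + 2 + 2; product 3·3·3·2·2 = 108.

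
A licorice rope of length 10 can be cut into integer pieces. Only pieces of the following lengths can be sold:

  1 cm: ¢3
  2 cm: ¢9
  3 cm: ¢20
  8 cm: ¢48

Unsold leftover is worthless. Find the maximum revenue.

Let r[k] be the best obtainable value from length k. For each k, try every first piece i and keep the best of price[i] + r[k−i].
r[1] = 3
r[2] = 9
r[3] = 20
r[4] = 23  (first piece 1, then r[3]=20)
r[5] = 29  (first piece 2, then r[3]=20)
r[6] = 40  (first piece 3, then r[3]=20)
r[7] = 43  (first piece 1, then r[6]=40)
r[8] = 49  (first piece 2, then r[6]=40)
r[9] = 60  (first piece 3, then r[6]=40)
r[10] = 63  (first piece 1, then r[9]=60)
One optimal cutting: 3 + 3 + 3 + 1 → ¢63.

63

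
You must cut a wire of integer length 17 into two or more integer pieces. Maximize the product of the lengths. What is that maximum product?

Fill prod[k] for k=2..17: at each k try every first piece i and multiply by the better of (k−i) uncut or prod[k−i].
prod[2] = 1·max(1,0) = 1·1 = 1
prod[3] = max(1·2, 2·1) = 2
prod[4] = max(1·3, 2·2, 3·1) = 4
prod[5] = max(1·4, 2·3, 3·2, 4·1) = 6
prod[6] = max(1·6, 2·4, 3·3, 4·2, 5·1) = 9
prod[7] = max(1·9, 2·6, 3·4, 4·3, 5·2, 6·1) = 12
prod[8] = max(1·12, 2·9, 3·6, …, 6·2, 7·1) = 18
prod[9] = max(1·18, 2·12, 3·9, …, 7·2, 8·1) = 27
prod[10] = max(1·27, 2·18, 3·12, …, 8·2, 9·1) = 36
prod[11] = max(1·36, 2·27, 3·18, …, 9·2, 10·1) = 54
prod[12] = max(1·54, 2·36, 3·27, …, 10·2, 11·1) = 81
prod[13] = max(1·81, 2·54, 3·36, …, 11·2, 12·1) = 108
prod[14] = max(1·108, 2·81, 3·54, …, 12·2, 13·1) = 162
prod[15] = max(1·162, 2·108, 3·81, …, 13·2, 14·1) = 243
prod[16] = max(1·243, 2·162, 3·108, …, 14·2, 15·1) = 324
prod[17] = max(1·324, 2·243, 3·162, …, 15·2, 16·1) = 486
One optimal split: 3 + 3 + 3 + 3 + 3 + 2; product 3·3·3·3·3·2 = 486.

486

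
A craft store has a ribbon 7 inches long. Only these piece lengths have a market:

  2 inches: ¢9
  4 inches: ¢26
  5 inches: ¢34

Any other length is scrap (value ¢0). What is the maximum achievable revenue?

Let best[k] be the best obtainable value from length k. For each k, try every first piece i and keep the best of price[i] + best[k−i].
best[1] = 0
best[2] = 9
best[3] = 9
best[4] = max(9+9, 26+0) = 26
best[5] = max(9+9, 26+0, 34+0) = 34
best[6] = max(9+26, 26+9, 34+0) = 35
best[7] = max(9+34, 26+9, 34+9) = 43
One optimal cutting: 5 + 2 → ¢43.

43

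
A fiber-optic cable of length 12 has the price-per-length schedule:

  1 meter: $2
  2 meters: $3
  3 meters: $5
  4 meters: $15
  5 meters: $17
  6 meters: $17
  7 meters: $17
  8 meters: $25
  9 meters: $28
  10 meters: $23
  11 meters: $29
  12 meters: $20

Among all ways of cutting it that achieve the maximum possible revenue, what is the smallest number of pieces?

3

Let r[k] be the best obtainable value from length k. For each k, try every first piece i and keep the best of price[i] + r[k−i].
r[1] = 2
r[2] = 4  (first piece 1, then r[1]=2)
r[3] = 6  (first piece 1, then r[2]=4)
r[4] = 15
r[5] = 17  (first piece 1, then r[4]=15)
r[6] = 19  (first piece 1, then r[5]=17)
r[7] = 21  (first piece 1, then r[6]=19)
r[8] = 30  (first piece 4, then r[4]=15)
r[9] = 32  (first piece 1, then r[8]=30)
r[10] = 34  (first piece 1, then r[9]=32)
r[11] = 36  (first piece 1, then r[10]=34)
r[12] = 45  (first piece 4, then r[8]=30)
Maximum revenue is $45.
Now minimize piece count subject to staying optimal: for each k, pieces[k] = 1 + min over i with p[i]+r[k−i]=r[k] of pieces[k−i].
pieces[9] = 2
pieces[10] = 2
pieces[11] = 3
pieces[12] = 3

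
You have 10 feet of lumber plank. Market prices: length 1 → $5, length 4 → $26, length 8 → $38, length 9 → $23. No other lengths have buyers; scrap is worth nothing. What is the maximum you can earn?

Build f[k] bottom-up: f[k] = max over allowed piece i of (p[i] + f[k−i]).
f[1] = 5
f[2] = 10  (first piece 1, then f[1]=5)
f[3] = 15  (first piece 1, then f[2]=10)
f[4] = max(5+15, 26+0) = 26
f[5] = max(5+26, 26+5) = 31
f[6] = max(5+31, 26+10) = 36
f[7] = max(5+36, 26+15) = 41
f[8] = max(5+41, 26+26, 38+0) = 52
f[9] = max(5+52, 26+31, 38+5, 23+0) = 57
f[10] = max(5+57, 26+36, 38+10, 23+5) = 62
One optimal cutting: 4 + 4 + 1 + 1 → $62.

62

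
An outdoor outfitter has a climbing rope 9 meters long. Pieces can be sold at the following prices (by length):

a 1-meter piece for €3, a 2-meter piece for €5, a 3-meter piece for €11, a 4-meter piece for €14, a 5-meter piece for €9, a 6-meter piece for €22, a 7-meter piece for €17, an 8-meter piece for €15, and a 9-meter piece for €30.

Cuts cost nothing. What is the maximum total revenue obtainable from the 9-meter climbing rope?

Consider every possible first cut. v[k] is the best of p[i]+v[k−i] over all sellable i≤k.
v[1] = 3
v[2] = max(3+3, 5+0) = 6
v[3] = max(3+6, 5+3, 11+0) = 11
v[4] = max(3+11, 5+6, 11+3, 14+0) = 14
v[5] = max(3+14, 5+11, 11+6, 14+3, 9+0) = 17
v[6] = max(3+17, 5+14, 11+11, 14+6, 9+3, 22+0) = 22
v[7] = max(3+22, 5+17, 11+14, …, 22+3, 17+0) = 25
v[8] = max(3+25, 5+22, 11+17, …, 17+3, 15+0) = 28
v[9] = max(3+28, 5+25, 11+22, …, 15+3, 30+0) = 33
One optimal cutting: 3 + 3 + 3 → €11 + €11 + €11 = €33.

33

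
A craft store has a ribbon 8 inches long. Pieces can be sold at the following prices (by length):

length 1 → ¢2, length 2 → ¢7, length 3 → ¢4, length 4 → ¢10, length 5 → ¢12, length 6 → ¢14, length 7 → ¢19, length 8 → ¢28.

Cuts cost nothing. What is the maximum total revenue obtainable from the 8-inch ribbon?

Let r[k] be the best obtainable value from length k. For each k, try every first piece i and keep the best of price[i] + r[k−i].
r[1] = 2
r[2] = max(2+2, 7+0) = 7
r[3] = max(2+7, 7+2, 4+0) = 9
r[4] = max(2+9, 7+7, 4+2, 10+0) = 14
r[5] = max(2+14, 7+9, 4+7, 10+2, 12+0) = 16
r[6] = max(2+16, 7+14, 4+9, 10+7, 12+2, 14+0) = 21
r[7] = max(2+21, 7+16, 4+14, …, 14+2, 19+0) = 23
r[8] = max(2+23, 7+21, 4+16, …, 19+2, 28+0) = 28
One optimal cutting: 2 + 2 + 2 + 2 → ¢7 + ¢7 + ¢7 + ¢7 = ¢28.

28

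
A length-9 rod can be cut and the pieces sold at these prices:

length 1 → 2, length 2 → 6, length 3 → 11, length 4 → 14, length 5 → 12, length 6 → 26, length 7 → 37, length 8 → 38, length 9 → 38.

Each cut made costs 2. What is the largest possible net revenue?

Build r[k] bottom-up: r[k] = max over allowed piece i of (p[i] + r[k−i]) − 2 per cut.
r[1] = 2
r[2] = 6
r[3] = 11
r[4] = 14
r[5] = 15  (first piece 2, then r[3]=11)
r[6] = 26
r[7] = 37
r[8] = 38
r[9] = 41  (first piece 2, then r[7]=37)
One optimal plan: pieces 7 + 2 (1 cut) → 43 − 2 = 41.

41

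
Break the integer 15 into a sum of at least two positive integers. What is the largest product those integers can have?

243

Define f[k] = max over 1≤i<k of i · max(k−i, f[k−i]); the inner max lets the remainder stay uncut if that's better.
Small cases: f[2]=1, f[3]=2, f[4]=4, f[5]=6, f[6]=9, f[7]=12, f[8]=18, f[9]=27, f[10]=36.
f[11] = 2×max(9,27) = 2×27 = 54
f[12] = 3×max(9,27) = 3×27 = 81
f[13] = 2×max(11,54) = 2×54 = 108
f[14] = 2×max(12,81) = 2×81 = 162
f[15] = 3×max(12,81) = 3×81 = 243
One optimal split: 3 + 3 + 3 + 3 + 3; product 3×3×3×3×3 = 243.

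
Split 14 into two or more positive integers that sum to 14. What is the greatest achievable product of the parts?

162

Let g[k] be the best product for length k (with at least one cut). For each first piece i, the rest contributes max(k−i, g[k−i]).
g[2] = 1×max(1,0) = 1×1 = 1
g[3] = max(1×2, 2×1) = 2
g[4] = max(1×3, 2×2, 3×1) = 4
g[5] = max(1×4, 2×3, 3×2, 4×1) = 6
g[6] = max(1×6, 2×4, 3×3, 4×2, 5×1) = 9
g[7] = max(1×9, 2×6, 3×4, 4×3, 5×2, 6×1) = 12
g[8] = max(1×12, 2×9, 3×6, …, 6×2, 7×1) = 18
g[9] = max(1×18, 2×12, 3×9, …, 7×2, 8×1) = 27
g[10] = max(1×27, 2×18, 3×12, …, 8×2, 9×1) = 36
g[11] = max(1×36, 2×27, 3×18, …, 9×2, 10×1) = 54
g[12] = max(1×54, 2×36, 3×27, …, 10×2, 11×1) = 81
g[13] = max(1×81, 2×54, 3×36, …, 11×2, 12×1) = 108
g[14] = max(1×108, 2×81, 3×54, …, 12×2, 13×1) = 162
One optimal split: 3 + 3 + 3 + 3 + 2; product 3×3×3×3×2 = 162.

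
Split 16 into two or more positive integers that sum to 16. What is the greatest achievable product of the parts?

Fill m[k] for k=2..16: at each k try every first piece i and multiply by the better of (k−i) uncut or m[k−i].
m[2] = 1*max(1,0) = 1*1 = 1
m[3] = max(1*2, 2*1) = 2
m[4] = max(1*3, 2*2, 3*1) = 4
m[5] = max(1*4, 2*3, 3*2, 4*1) = 6
m[6] = max(1*6, 2*4, 3*3, 4*2, 5*1) = 9
m[7] = max(1*9, 2*6, 3*4, 4*3, 5*2, 6*1) = 12
m[8] = max(1*12, 2*9, 3*6, …, 6*2, 7*1) = 18
m[9] = max(1*18, 2*12, 3*9, …, 7*2, 8*1) = 27
m[10] = max(1*27, 2*18, 3*12, …, 8*2, 9*1) = 36
m[11] = max(1*36, 2*27, 3*18, …, 9*2, 10*1) = 54
m[12] = max(1*54, 2*36, 3*27, …, 10*2, 11*1) = 81
m[13] = max(1*81, 2*54, 3*36, …, 11*2, 12*1) = 108
m[14] = max(1*108, 2*81, 3*54, …, 12*2, 13*1) = 162
m[15] = max(1*162, 2*108, 3*81, …, 13*2, 14*1) = 243
m[16] = max(1*243, 2*162, 3*108, …, 14*2, 15*1) = 324
One optimal split: 3 + 3 + 3 + 3 + 2 + 2; product 3*3*3*3*2*2 = 324.

324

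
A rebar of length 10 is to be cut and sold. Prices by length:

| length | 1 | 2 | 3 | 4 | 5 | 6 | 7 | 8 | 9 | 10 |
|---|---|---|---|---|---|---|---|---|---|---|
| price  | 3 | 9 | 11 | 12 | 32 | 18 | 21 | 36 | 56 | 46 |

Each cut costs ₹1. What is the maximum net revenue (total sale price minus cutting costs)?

63

Let v[k] be the best obtainable value from length k. For each k, try every first piece i and keep the best of price[i] + v[k−i] minus the 1 cut fee when i<k.
v[1] = 3
v[2] = max(3+3-1, 9+0) = 9
v[3] = max(3+9-1, 9+3-1, 11+0) = 11
v[4] = max(3+11-1, 9+9-1, 11+3-1, 12+0) = 17
v[5] = max(3+17-1, 9+11-1, 11+9-1, 12+3-1, 32+0) = 32
v[6] = max(3+32-1, 9+17-1, 11+11-1, 12+9-1, 32+3-1, 18+0) = 34
v[7] = max(3+34-1, 9+32-1, 11+17-1, …, 18+3-1, 21+0) = 40
v[8] = max(3+40-1, 9+34-1, 11+32-1, …, 21+3-1, 36+0) = 42
v[9] = max(3+42-1, 9+40-1, 11+34-1, …, 36+3-1, 56+0) = 56
v[10] = max(3+56-1, 9+42-1, 11+40-1, …, 56+3-1, 46+0) = 63
One optimal plan: pieces 5 + 5 (1 cut) → ₹64 − ₹1 = ₹63.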